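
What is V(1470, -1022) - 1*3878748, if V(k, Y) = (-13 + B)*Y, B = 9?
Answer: -3874660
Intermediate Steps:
V(k, Y) = -4*Y (V(k, Y) = (-13 + 9)*Y = -4*Y)
V(1470, -1022) - 1*3878748 = -4*(-1022) - 1*3878748 = 4088 - 3878748 = -3874660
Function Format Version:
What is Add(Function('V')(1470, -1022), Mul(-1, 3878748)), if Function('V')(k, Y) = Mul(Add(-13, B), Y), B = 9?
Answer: -3874660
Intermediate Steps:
Function('V')(k, Y) = Mul(-4, Y) (Function('V')(k, Y) = Mul(Add(-13, 9), Y) = Mul(-4, Y))
Add(Function('V')(1470, -1022), Mul(-1, 3878748)) = Add(Mul(-4, -1022), Mul(-1, 3878748)) = Add(4088, -3878748) = -3874660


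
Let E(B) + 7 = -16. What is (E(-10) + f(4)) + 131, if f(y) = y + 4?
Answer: 116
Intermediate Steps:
E(B) = -23 (E(B) = -7 - 16 = -23)
f(y) = 4 + y
(E(-10) + f(4)) + 131 = (-23 + (4 + 4)) + 131 = (-23 + 8) + 131 = -15 + 131 = 116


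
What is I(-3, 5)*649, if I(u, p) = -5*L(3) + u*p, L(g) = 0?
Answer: -9735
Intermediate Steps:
I(u, p) = p*u (I(u, p) = -5*0 + u*p = 0 + p*u = p*u)
I(-3, 5)*649 = (5*(-3))*649 = -15*649 = -9735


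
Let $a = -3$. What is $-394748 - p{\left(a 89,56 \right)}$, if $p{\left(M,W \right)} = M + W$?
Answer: $-394537$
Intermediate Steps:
$-394748 - p{\left(a 89,56 \right)} = -394748 - \left(\left(-3\right) 89 + 56\right) = -394748 - \left(-267 + 56\right) = -394748 - -211 = -394748 + 211 = -394537$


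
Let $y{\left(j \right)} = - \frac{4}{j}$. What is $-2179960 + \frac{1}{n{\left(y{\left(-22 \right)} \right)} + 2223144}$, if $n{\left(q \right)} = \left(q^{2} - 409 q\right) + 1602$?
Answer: $- \frac{586813125548999}{269185272} \approx -2.18 \cdot 10^{6}$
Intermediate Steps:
$n{\left(q \right)} = 1602 + q^{2} - 409 q$
$-2179960 + \frac{1}{n{\left(y{\left(-22 \right)} \right)} + 2223144} = -2179960 + \frac{1}{\left(1602 + \left(- \frac{4}{-22}\right)^{2} - 409 \left(- \frac{4}{-22}\right)\right) + 2223144} = -2179960 + \frac{1}{\left(1602 + \left(\left(-4\right) \left(- \frac{1}{22}\right)\right)^{2} - 409 \left(\left(-4\right) \left(- \frac{1}{22}\right)\right)\right) + 2223144} = -2179960 + \frac{1}{\left(1602 + \left(\frac{2}{11}\right)^{2} - \frac{818}{11}\right) + 2223144} = -2179960 + \frac{1}{\left(1602 + \frac{4}{121} - \frac{818}{11}\right) + 2223144} = -2179960 + \frac{1}{\frac{184848}{121} + 2223144} = -2179960 + \frac{1}{\frac{269185272}{121}} = -2179960 + \frac{121}{269185272} = - \frac{586813125548999}{269185272}$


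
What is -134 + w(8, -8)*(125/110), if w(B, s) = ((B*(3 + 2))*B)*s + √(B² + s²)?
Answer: -33474/11 + 100*√2/11 ≈ -3030.2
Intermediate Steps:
w(B, s) = √(B² + s²) + 5*s*B² (w(B, s) = ((B*5)*B)*s + √(B² + s²) = ((5*B)*B)*s + √(B² + s²) = (5*B²)*s + √(B² + s²) = 5*s*B² + √(B² + s²) = √(B² + s²) + 5*s*B²)
-134 + w(8, -8)*(125/110) = -134 + (√(8² + (-8)²) + 5*(-8)*8²)*(125/110) = -134 + (√(64 + 64) + 5*(-8)*64)*(125*(1/110)) = -134 + (√128 - 2560)*(25/22) = -134 + (8*√2 - 2560)*(25/22) = -134 + (-2560 + 8*√2)*(25/22) = -134 + (-32000/11 + 100*√2/11) = -33474/11 + 100*√2/11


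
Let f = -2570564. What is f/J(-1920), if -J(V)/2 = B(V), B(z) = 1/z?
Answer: -2467741440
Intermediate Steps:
J(V) = -2/V
f/J(-1920) = -2570564/((-2/(-1920))) = -2570564/((-2*(-1/1920))) = -2570564/1/960 = -2570564*960 = -2467741440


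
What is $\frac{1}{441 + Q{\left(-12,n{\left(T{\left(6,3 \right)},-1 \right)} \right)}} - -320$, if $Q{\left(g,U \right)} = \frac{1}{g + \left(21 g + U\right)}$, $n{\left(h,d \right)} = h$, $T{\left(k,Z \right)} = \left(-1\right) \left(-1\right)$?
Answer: $\frac{37114503}{115982} \approx 320.0$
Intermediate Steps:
$T{\left(k,Z \right)} = 1$
$Q{\left(g,U \right)} = \frac{1}{U + 22 g}$ ($Q{\left(g,U \right)} = \frac{1}{g + \left(U + 21 g\right)} = \frac{1}{U + 22 g}$)
$\frac{1}{441 + Q{\left(-12,n{\left(T{\left(6,3 \right)},-1 \right)} \right)}} - -320 = \frac{1}{441 + \frac{1}{1 + 22 \left(-12\right)}} - -320 = \frac{1}{441 + \frac{1}{1 - 264}} + 320 = \frac{1}{441 + \frac{1}{-263}} + 320 = \frac{1}{441 - \frac{1}{263}} + 320 = \frac{1}{\frac{115982}{263}} + 320 = \frac{263}{115982} + 320 = \frac{37114503}{115982}$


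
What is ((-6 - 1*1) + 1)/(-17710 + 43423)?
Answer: -2/8571 ≈ -0.00023334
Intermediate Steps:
((-6 - 1*1) + 1)/(-17710 + 43423) = ((-6 - 1) + 1)/25713 = (-7 + 1)*(1/25713) = -6*1/25713 = -2/8571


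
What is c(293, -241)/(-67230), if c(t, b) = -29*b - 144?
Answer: -1369/13446 ≈ -0.10181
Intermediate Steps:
c(t, b) = -144 - 29*b
c(293, -241)/(-67230) = (-144 - 29*(-241))/(-67230) = (-144 + 6989)*(-1/67230) = 6845*(-1/67230) = -1369/13446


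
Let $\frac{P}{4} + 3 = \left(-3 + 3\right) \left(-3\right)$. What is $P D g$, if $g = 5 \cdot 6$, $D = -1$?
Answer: $360$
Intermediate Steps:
$g = 30$
$P = -12$ ($P = -12 + 4 \left(-3 + 3\right) \left(-3\right) = -12 + 4 \cdot 0 \left(-3\right) = -12 + 4 \cdot 0 = -12 + 0 = -12$)
$P D g = \left(-12\right) \left(-1\right) 30 = 12 \cdot 30 = 360$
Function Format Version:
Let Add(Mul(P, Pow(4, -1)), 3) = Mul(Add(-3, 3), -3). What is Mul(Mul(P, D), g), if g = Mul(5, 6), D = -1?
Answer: 360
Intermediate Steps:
g = 30
P = -12 (P = Add(-12, Mul(4, Mul(Add(-3, 3), -3))) = Add(-12, Mul(4, Mul(0, -3))) = Add(-12, Mul(4, 0)) = Add(-12, 0) = -12)
Mul(Mul(P, D), g) = Mul(Mul(-12, -1), 30) = Mul(12, 30) = 360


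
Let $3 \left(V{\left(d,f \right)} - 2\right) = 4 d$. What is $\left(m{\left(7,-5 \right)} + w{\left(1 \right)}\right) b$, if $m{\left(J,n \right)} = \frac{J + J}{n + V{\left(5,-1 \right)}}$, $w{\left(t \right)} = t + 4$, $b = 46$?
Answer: $\frac{4462}{11} \approx 405.64$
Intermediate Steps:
$V{\left(d,f \right)} = 2 + \frac{4 d}{3}$
$w{\left(t \right)} = 4 + t$
$m{\left(J,n \right)} = \frac{2 J}{\frac{26}{3} + n}$ ($m{\left(J,n \right)} = \frac{J + J}{n + \left(2 + \frac{4}{3} \cdot 5\right)} = \frac{2 J}{n + \left(2 + \frac{20}{3}\right)} = \frac{2 J}{n + \frac{26}{3}} = \frac{2 J}{\frac{26}{3} + n}$)
$\left(m{\left(7,-5 \right)} + w{\left(1 \right)}\right) b = \left(6 \cdot 7 \frac{1}{26 + 3 \left(-5\right)} + \left(4 + 1\right)\right) 46 = \left(6 \cdot 7 \frac{1}{26 - 15} + 5\right) 46 = \left(6 \cdot 7 \cdot \frac{1}{11} + 5\right) 46 = \left(\frac{42}{11} + 5\right) 46 = \frac{97}{11} \cdot 46 = \frac{4462}{11}$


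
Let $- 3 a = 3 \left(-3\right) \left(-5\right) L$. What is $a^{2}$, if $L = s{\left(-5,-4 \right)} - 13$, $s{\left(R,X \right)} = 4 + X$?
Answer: $38025$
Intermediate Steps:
$L = -13$ ($L = \left(4 - 4\right) - 13 = 0 - 13 = -13$)
$a = 195$ ($a = - \frac{3 \left(-3\right) \left(-5\right) \left(-13\right)}{3} = - \frac{\left(-9\right) \left(-5\right) \left(-13\right)}{3} = - \frac{45 \left(-13\right)}{3} = \left(- \frac{1}{3}\right) \left(-585\right) = 195$)
$a^{2} = 195^{2} = 38025$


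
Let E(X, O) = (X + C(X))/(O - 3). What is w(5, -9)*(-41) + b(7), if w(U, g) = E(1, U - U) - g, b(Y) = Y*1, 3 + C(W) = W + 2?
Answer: -1045/3 ≈ -348.33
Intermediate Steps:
C(W) = -1 + W (C(W) = -3 + (W + 2) = -3 + (2 + W) = -1 + W)
E(X, O) = (-1 + 2*X)/(-3 + O) (E(X, O) = (X + (-1 + X))/(O - 3) = (-1 + 2*X)/(-3 + O))
b(Y) = Y
w(U, g) = -⅓ - g (w(U, g) = (-1 + 2*1)/(-3 + (U - U)) - g = (-1 + 2)/(-3 + 0) - g = 1/(-3) - g = -⅓*1 - g = -⅓ - g)
w(5, -9)*(-41) + b(7) = (-⅓ - 1*(-9))*(-41) + 7 = (-⅓ + 9)*(-41) + 7 = (26/3)*(-41) + 7 = -1066/3 + 7 = -1045/3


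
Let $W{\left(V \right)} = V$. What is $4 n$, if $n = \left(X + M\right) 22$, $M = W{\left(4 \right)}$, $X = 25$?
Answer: $2552$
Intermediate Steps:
$M = 4$
$n = 638$ ($n = \left(25 + 4\right) 22 = 29 \cdot 22 = 638$)
$4 n = 4 \cdot 638 = 2552$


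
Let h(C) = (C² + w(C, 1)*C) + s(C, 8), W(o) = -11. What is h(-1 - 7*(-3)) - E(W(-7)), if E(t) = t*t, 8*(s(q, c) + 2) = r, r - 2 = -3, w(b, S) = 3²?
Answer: 3655/8 ≈ 456.88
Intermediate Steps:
w(b, S) = 9
r = -1 (r = 2 - 3 = -1)
s(q, c) = -17/8 (s(q, c) = -2 + (⅛)*(-1) = -2 - ⅛ = -17/8)
h(C) = -17/8 + C² + 9*C (h(C) = (C² + 9*C) - 17/8 = -17/8 + C² + 9*C)
E(t) = t²
h(-1 - 7*(-3)) - E(W(-7)) = (-17/8 + (-1 - 7*(-3))² + 9*(-1 - 7*(-3))) - 1*(-11)² = (-17/8 + (-1 + 21)² + 9*(-1 + 21)) - 1*121 = (-17/8 + 20² + 9*20) - 121 = (-17/8 + 400 + 180) - 121 = 4623/8 - 121 = 3655/8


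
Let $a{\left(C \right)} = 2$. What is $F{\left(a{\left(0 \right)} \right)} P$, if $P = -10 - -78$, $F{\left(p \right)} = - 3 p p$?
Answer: $-816$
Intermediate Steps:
$F{\left(p \right)} = - 3 p^{2}$
$P = 68$ ($P = -10 + 78 = 68$)
$F{\left(a{\left(0 \right)} \right)} P = - 3 \cdot 2^{2} \cdot 68 = \left(-3\right) 4 \cdot 68 = \left(-12\right) 68 = -816$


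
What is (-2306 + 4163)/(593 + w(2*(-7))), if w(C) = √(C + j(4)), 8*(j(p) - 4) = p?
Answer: 734134/234439 - 619*I*√38/234439 ≈ 3.1315 - 0.016276*I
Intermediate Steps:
j(p) = 4 + p/8
w(C) = √(9/2 + C) (w(C) = √(C + (4 + (⅛)*4)) = √(C + (4 + ½)) = √(C + 9/2) = √(9/2 + C))
(-2306 + 4163)/(593 + w(2*(-7))) = (-2306 + 4163)/(593 + √(18 + 4*(2*(-7)))/2) = 1857/(593 + √(18 + 4*(-14))/2) = 1857/(593 + √(18 - 56)/2) = 1857/(593 + √(-38)/2) = 1857/(593 + (I*√38)/2) = 1857/(593 + I*√38/2)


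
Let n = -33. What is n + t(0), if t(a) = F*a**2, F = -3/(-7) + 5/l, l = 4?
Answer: -33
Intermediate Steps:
F = 47/28 (F = -3/(-7) + 5/4 = -3*(-1/7) + 5*(1/4) = 3/7 + 5/4 = 47/28 ≈ 1.6786)
t(a) = 47*a**2/28
n + t(0) = -33 + (47/28)*0**2 = -33 + (47/28)*0 = -33 + 0 = -33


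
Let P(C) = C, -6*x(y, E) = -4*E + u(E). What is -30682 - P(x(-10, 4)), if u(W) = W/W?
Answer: -61369/2 ≈ -30685.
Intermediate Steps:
u(W) = 1
x(y, E) = -⅙ + 2*E/3 (x(y, E) = -(-4*E + 1)/6 = -(1 - 4*E)/6 = -⅙ + 2*E/3)
-30682 - P(x(-10, 4)) = -30682 - (-⅙ + (⅔)*4) = -30682 - (-⅙ + 8/3) = -30682 - 1*5/2 = -30682 - 5/2 = -61369/2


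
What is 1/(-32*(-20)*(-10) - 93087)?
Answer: -1/99487 ≈ -1.0052e-5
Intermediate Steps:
1/(-32*(-20)*(-10) - 93087) = 1/(640*(-10) - 93087) = 1/(-6400 - 93087) = 1/(-99487) = -1/99487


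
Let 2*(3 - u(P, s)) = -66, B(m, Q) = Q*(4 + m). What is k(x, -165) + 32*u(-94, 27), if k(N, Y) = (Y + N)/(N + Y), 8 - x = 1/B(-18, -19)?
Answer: 1153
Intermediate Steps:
u(P, s) = 36 (u(P, s) = 3 - ½*(-66) = 3 + 33 = 36)
x = 2127/266 (x = 8 - 1/((-19*(4 - 18))) = 8 - 1/((-19*(-14))) = 8 - 1/266 = 2127/266 ≈ 7.9962)
k(N, Y) = 1 (k(N, Y) = (N + Y)/(N + Y) = 1)
k(x, -165) + 32*u(-94, 27) = 1 + 32*36 = 1 + 1152 = 1153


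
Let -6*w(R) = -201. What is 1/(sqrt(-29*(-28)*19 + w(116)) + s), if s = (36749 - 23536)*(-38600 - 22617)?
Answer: -95160026/76971159660723927 - sqrt(214)/76971159660723927 ≈ -1.2363e-9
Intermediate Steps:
w(R) = 67/2 (w(R) = -1/6*(-201) = 67/2)
s = -808860221 (s = 13213*(-61217) = -808860221)
1/(sqrt(-29*(-28)*19 + w(116)) + s) = 1/(sqrt(-29*(-28)*19 + 67/2) - 808860221) = 1/(sqrt(812*19 + 67/2) - 808860221) = 1/(sqrt(15428 + 67/2) - 808860221) = 1/(sqrt(30923/2) - 808860221) = 1/(17*sqrt(214)/2 - 808860221) = 1/(-808860221 + 17*sqrt(214)/2)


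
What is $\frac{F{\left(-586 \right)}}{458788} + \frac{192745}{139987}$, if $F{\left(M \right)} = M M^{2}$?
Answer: $- \frac{7020290689053}{16056088939} \approx -437.24$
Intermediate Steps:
$F{\left(M \right)} = M^{3}$
$\frac{F{\left(-586 \right)}}{458788} + \frac{192745}{139987} = \frac{\left(-586\right)^{3}}{458788} + \frac{192745}{139987} = \left(-201230056\right) \frac{1}{458788} + 192745 \cdot \frac{1}{139987} = - \frac{50307514}{114697} + \frac{192745}{139987} = - \frac{7020290689053}{16056088939}$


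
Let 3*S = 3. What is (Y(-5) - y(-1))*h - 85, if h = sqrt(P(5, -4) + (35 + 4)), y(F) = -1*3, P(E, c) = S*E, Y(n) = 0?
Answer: -85 + 6*sqrt(11) ≈ -65.100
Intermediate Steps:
S = 1 (S = (1/3)*3 = 1)
P(E, c) = E (P(E, c) = 1*E = E)
y(F) = -3
h = 2*sqrt(11) (h = sqrt(5 + (35 + 4)) = sqrt(5 + 39) = sqrt(44) = 2*sqrt(11) ≈ 6.6332)
(Y(-5) - y(-1))*h - 85 = (0 - 1*(-3))*(2*sqrt(11)) - 85 = (0 + 3)*(2*sqrt(11)) - 85 = 3*(2*sqrt(11)) - 85 = 6*sqrt(11) - 85 = -85 + 6*sqrt(11)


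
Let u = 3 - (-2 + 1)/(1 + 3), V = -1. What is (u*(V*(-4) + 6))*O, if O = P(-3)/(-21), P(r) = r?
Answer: 65/14 ≈ 4.6429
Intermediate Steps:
u = 13/4 (u = 3 - (-1)/4 = 3 - 1*(-1/4) = 3 + 1/4 = 13/4 ≈ 3.2500)
O = 1/7 (O = -3/(-21) = -3*(-1/21) = 1/7 ≈ 0.14286)
(u*(V*(-4) + 6))*O = (13*(-1*(-4) + 6)/4)*(1/7) = (13*(4 + 6)/4)*(1/7) = ((13/4)*10)*(1/7) = (65/2)*(1/7) = 65/14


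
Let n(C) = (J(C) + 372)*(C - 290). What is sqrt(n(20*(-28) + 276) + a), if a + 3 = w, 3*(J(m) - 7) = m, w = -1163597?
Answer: I*sqrt(11941266)/3 ≈ 1151.9*I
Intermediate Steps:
J(m) = 7 + m/3
n(C) = (-290 + C)*(379 + C/3) (n(C) = ((7 + C/3) + 372)*(C - 290) = (379 + C/3)*(-290 + C) = (-290 + C)*(379 + C/3))
a = -1163600 (a = -3 - 1163597 = -1163600)
sqrt(n(20*(-28) + 276) + a) = sqrt((-109910 + (20*(-28) + 276)**2/3 + 847*(20*(-28) + 276)/3) - 1163600) = sqrt((-109910 + (-560 + 276)**2/3 + 847*(-560 + 276)/3) - 1163600) = sqrt((-109910 + (1/3)*(-284)**2 + (847/3)*(-284)) - 1163600) = sqrt((-109910 + (1/3)*80656 - 240548/3) - 1163600) = sqrt((-109910 + 80656/3 - 240548/3) - 1163600) = sqrt(-489622/3 - 1163600) = sqrt(-3980422/3) = I*sqrt(11941266)/3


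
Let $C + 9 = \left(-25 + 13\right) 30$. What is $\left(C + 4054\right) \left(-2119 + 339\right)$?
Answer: $-6559300$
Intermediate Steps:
$C = -369$ ($C = -9 + \left(-25 + 13\right) 30 = -9 - 360 = -369$)
$\left(C + 4054\right) \left(-2119 + 339\right) = \left(-369 + 4054\right) \left(-2119 + 339\right) = 3685 \left(-1780\right) = -6559300$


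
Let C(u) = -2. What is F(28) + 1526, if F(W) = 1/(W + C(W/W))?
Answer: 39677/26 ≈ 1526.0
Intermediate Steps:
F(W) = 1/(-2 + W) (F(W) = 1/(W - 2) = 1/(-2 + W))
F(28) + 1526 = 1/(-2 + 28) + 1526 = 1/26 + 1526 = 39677/26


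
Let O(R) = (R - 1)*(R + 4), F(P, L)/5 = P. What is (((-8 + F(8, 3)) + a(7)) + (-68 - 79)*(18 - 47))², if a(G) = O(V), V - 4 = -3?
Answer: 18447025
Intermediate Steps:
F(P, L) = 5*P
V = 1 (V = 4 - 3 = 1)
O(R) = (-1 + R)*(4 + R)
a(G) = 0 (a(G) = -4 + 1² + 3*1 = -4 + 1 + 3 = 0)
(((-8 + F(8, 3)) + a(7)) + (-68 - 79)*(18 - 47))² = (((-8 + 5*8) + 0) + (-68 - 79)*(18 - 47))² = (((-8 + 40) + 0) - 147*(-29))² = ((32 + 0) + 4263)² = (32 + 4263)² = 4295² = 18447025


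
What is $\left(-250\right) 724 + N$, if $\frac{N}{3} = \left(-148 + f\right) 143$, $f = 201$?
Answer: $-158263$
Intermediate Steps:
$N = 22737$ ($N = 3 \left(-148 + 201\right) 143 = 3 \cdot 53 \cdot 143 = 3 \cdot 7579 = 22737$)
$\left(-250\right) 724 + N = \left(-250\right) 724 + 22737 = -181000 + 22737 = -158263$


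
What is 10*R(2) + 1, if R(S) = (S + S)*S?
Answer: 81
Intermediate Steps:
R(S) = 2*S**2 (R(S) = (2*S)*S = 2*S**2)
10*R(2) + 1 = 10*(2*2**2) + 1 = 10*(2*4) + 1 = 10*8 + 1 = 80 + 1 = 81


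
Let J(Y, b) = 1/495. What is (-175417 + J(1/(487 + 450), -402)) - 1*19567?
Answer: -96517079/495 ≈ -1.9498e+5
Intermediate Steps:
J(Y, b) = 1/495
(-175417 + J(1/(487 + 450), -402)) - 1*19567 = (-175417 + 1/495) - 1*19567 = -86831414/495 - 19567 = -96517079/495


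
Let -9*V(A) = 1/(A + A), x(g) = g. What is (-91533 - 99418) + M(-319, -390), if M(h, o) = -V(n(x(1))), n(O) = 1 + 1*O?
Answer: -6874235/36 ≈ -1.9095e+5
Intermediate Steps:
n(O) = 1 + O
V(A) = -1/(18*A) (V(A) = -1/(9*(A + A)) = -1/(2*A)/9 = -1/(18*A))
M(h, o) = 1/36 (M(h, o) = -(-1)/(18*(1 + 1)) = -(-1)/(18*2) = -1*(-1/36) = 1/36)
(-91533 - 99418) + M(-319, -390) = (-91533 - 99418) + 1/36 = -190951 + 1/36 = -6874235/36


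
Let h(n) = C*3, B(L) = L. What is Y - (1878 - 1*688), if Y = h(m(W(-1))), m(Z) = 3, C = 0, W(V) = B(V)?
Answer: -1190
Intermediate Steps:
W(V) = V
h(n) = 0 (h(n) = 0*3 = 0)
Y = 0
Y - (1878 - 1*688) = 0 - (1878 - 1*688) = 0 - (1878 - 688) = 0 - 1*1190 = 0 - 1190 = -1190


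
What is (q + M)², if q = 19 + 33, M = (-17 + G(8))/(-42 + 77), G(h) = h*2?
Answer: 3308761/1225 ≈ 2701.0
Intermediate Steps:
G(h) = 2*h
M = -1/35 (M = (-17 + 2*8)/(-42 + 77) = (-17 + 16)/35 = -1*1/35 = -1/35 ≈ -0.028571)
q = 52
(q + M)² = (52 - 1/35)² = (1819/35)² = 3308761/1225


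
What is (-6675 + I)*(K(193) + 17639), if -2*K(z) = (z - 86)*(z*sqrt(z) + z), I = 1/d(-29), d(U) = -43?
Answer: -2099164651/43 + 2963686963*sqrt(193)/43 ≈ 9.0869e+8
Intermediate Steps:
I = -1/43 (I = 1/(-43) = -1/43 ≈ -0.023256)
K(z) = -(-86 + z)*(z + z**(3/2))/2 (K(z) = -(z - 86)*(z*sqrt(z) + z)/2 = -(-86 + z)*(z**(3/2) + z)/2 = -(-86 + z)*(z + z**(3/2))/2)
(-6675 + I)*(K(193) + 17639) = (-6675 - 1/43)*((43*193 + 43*193**(3/2) - 1/2*193**2 - 37249*sqrt(193)/2) + 17639) = -287026*((8299 + 43*(193*sqrt(193)) - 1/2*37249 - 37249*sqrt(193)/2) + 17639)/43 = -287026*((8299 + 8299*sqrt(193) - 37249/2 - 37249*sqrt(193)/2) + 17639)/43 = -287026*((-20651/2 - 20651*sqrt(193)/2) + 17639)/43 = -287026*(14627/2 - 20651*sqrt(193)/2)/43 = -2099164651/43 + 2963686963*sqrt(193)/43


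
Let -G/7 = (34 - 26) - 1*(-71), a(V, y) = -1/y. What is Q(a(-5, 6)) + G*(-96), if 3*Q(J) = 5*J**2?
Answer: 5733509/108 ≈ 53088.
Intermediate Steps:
Q(J) = 5*J**2/3 (Q(J) = (5*J**2)/3 = 5*J**2/3)
G = -553 (G = -7*((34 - 26) - 1*(-71)) = -7*(8 + 71) = -7*79 = -553)
Q(a(-5, 6)) + G*(-96) = 5*(-1/6)**2/3 - 553*(-96) = 5*(-1*1/6)**2/3 + 53088 = 5*(-1/6)**2/3 + 53088 = (5/3)*(1/36) + 53088 = 5/108 + 53088 = 5733509/108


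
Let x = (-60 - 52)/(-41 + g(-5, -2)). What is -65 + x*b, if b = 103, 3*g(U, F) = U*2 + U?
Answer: 4273/23 ≈ 185.78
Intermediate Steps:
g(U, F) = U (g(U, F) = (U*2 + U)/3 = (2*U + U)/3 = (3*U)/3 = U)
x = 56/23 (x = (-60 - 52)/(-41 - 5) = -112/(-46) = -112*(-1/46) = 56/23 ≈ 2.4348)
-65 + x*b = -65 + (56/23)*103 = -65 + 5768/23 = 4273/23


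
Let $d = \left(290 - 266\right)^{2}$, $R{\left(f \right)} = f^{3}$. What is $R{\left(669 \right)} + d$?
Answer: $299418885$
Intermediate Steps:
$d = 576$ ($d = 24^{2} = 576$)
$R{\left(669 \right)} + d = 669^{3} + 576 = 299418309 + 576 = 299418885$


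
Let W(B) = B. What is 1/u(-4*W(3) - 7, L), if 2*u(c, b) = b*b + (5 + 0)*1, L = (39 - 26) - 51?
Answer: 2/1449 ≈ 0.0013803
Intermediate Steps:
L = -38 (L = 13 - 51 = -38)
u(c, b) = 5/2 + b**2/2 (u(c, b) = (b*b + (5 + 0)*1)/2 = (b**2 + 5*1)/2 = (b**2 + 5)/2 = (5 + b**2)/2 = 5/2 + b**2/2)
1/u(-4*W(3) - 7, L) = 1/(5/2 + (1/2)*(-38)**2) = 1/(5/2 + (1/2)*1444) = 1/(5/2 + 722) = 1/(1449/2) = 2/1449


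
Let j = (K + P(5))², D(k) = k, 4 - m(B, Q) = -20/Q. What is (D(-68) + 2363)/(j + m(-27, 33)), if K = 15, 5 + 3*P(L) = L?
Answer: 75735/7577 ≈ 9.9954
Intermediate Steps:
m(B, Q) = 4 + 20/Q (m(B, Q) = 4 - (-20)/Q = 4 + 20/Q)
P(L) = -5/3 + L/3
j = 225 (j = (15 + (-5/3 + (⅓)*5))² = (15 + (-5/3 + 5/3))² = (15 + 0)² = 15² = 225)
(D(-68) + 2363)/(j + m(-27, 33)) = (-68 + 2363)/(225 + (4 + 20/33)) = 2295/(225 + (4 + 20*(1/33))) = 2295/(225 + (4 + 20/33)) = 2295/(225 + 152/33) = 2295/(7577/33) = 2295*(33/7577) = 75735/7577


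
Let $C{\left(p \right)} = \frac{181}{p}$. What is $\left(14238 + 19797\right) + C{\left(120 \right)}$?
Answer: $\frac{4084381}{120} \approx 34037.0$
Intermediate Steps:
$\left(14238 + 19797\right) + C{\left(120 \right)} = \left(14238 + 19797\right) + \frac{181}{120} = 34035 + 181 \cdot \frac{1}{120} = 34035 + \frac{181}{120} = \frac{4084381}{120}$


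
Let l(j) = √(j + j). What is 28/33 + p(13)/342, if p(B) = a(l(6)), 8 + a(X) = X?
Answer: 1552/1881 + √3/171 ≈ 0.83522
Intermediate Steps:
l(j) = √2*√j (l(j) = √(2*j) = √2*√j)
a(X) = -8 + X
p(B) = -8 + 2*√3 (p(B) = -8 + √2*√6 = -8 + 2*√3)
28/33 + p(13)/342 = 28/33 + (-8 + 2*√3)/342 = 28*(1/33) + (-8 + 2*√3)*(1/342) = 28/33 + (-4/171 + √3/171) = 1552/1881 + √3/171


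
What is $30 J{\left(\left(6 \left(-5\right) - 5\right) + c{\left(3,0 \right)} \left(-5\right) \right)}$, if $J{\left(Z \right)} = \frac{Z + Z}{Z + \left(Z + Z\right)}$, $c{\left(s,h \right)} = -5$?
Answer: $20$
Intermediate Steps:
$J{\left(Z \right)} = \frac{2}{3}$ ($J{\left(Z \right)} = \frac{2 Z}{Z + 2 Z} = \frac{2 Z}{3 Z} = 2 Z \frac{1}{3 Z} = \frac{2}{3}$)
$30 J{\left(\left(6 \left(-5\right) - 5\right) + c{\left(3,0 \right)} \left(-5\right) \right)} = 30 \cdot \frac{2}{3} = 20$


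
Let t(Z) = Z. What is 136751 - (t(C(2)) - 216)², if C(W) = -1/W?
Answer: 359515/4 ≈ 89879.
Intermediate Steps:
136751 - (t(C(2)) - 216)² = 136751 - (-1/2 - 216)² = 136751 - (-1*½ - 216)² = 136751 - (-½ - 216)² = 136751 - (-433/2)² = 136751 - 1*187489/4 = 136751 - 187489/4 = 359515/4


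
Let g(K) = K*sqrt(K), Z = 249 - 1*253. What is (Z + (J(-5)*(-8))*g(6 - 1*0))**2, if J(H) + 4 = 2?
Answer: 55312 - 768*sqrt(6) ≈ 53431.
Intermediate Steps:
J(H) = -2 (J(H) = -4 + 2 = -2)
Z = -4 (Z = 249 - 253 = -4)
g(K) = K**(3/2)
(Z + (J(-5)*(-8))*g(6 - 1*0))**2 = (-4 + (-2*(-8))*(6 - 1*0)**(3/2))**2 = (-4 + 16*(6 + 0)**(3/2))**2 = (-4 + 16*6**(3/2))**2 = (-4 + 16*(6*sqrt(6)))**2 = (-4 + 96*sqrt(6))**2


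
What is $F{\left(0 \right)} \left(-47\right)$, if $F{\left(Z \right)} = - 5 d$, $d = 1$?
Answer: $235$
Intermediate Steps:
$F{\left(Z \right)} = -5$ ($F{\left(Z \right)} = \left(-5\right) 1 = -5$)
$F{\left(0 \right)} \left(-47\right) = \left(-5\right) \left(-47\right) = 235$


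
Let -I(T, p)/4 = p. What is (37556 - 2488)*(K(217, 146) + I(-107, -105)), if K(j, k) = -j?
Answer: 7118804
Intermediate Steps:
I(T, p) = -4*p
(37556 - 2488)*(K(217, 146) + I(-107, -105)) = (37556 - 2488)*(-1*217 - 4*(-105)) = 35068*(-217 + 420) = 35068*203 = 7118804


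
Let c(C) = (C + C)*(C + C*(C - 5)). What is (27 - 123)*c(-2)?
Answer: 4608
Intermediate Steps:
c(C) = 2*C*(C + C*(-5 + C)) (c(C) = (2*C)*(C + C*(-5 + C)) = 2*C*(C + C*(-5 + C)))
(27 - 123)*c(-2) = (27 - 123)*(2*(-2)²*(-4 - 2)) = -192*4*(-6) = -96*(-48) = 4608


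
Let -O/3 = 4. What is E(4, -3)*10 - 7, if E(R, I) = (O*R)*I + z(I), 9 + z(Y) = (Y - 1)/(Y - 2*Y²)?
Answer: 28243/21 ≈ 1344.9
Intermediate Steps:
O = -12 (O = -3*4 = -12)
z(Y) = -9 + (-1 + Y)/(Y - 2*Y²) (z(Y) = -9 + (Y - 1)/(Y - 2*Y²) = -9 + (-1 + Y)/(Y - 2*Y²))
E(R, I) = -12*I*R + (1 - 18*I² + 8*I)/(I*(-1 + 2*I)) (E(R, I) = (-12*R)*I + (1 - 18*I² + 8*I)/(I*(-1 + 2*I)) = -12*I*R + (1 - 18*I² + 8*I)/(I*(-1 + 2*I)))
E(4, -3)*10 - 7 = ((1 - 18*(-3)² + 8*(-3) - 12*4*(-3)²*(-1 + 2*(-3)))/((-3)*(-1 + 2*(-3))))*10 - 7 = -(1 - 18*9 - 24 - 12*4*9*(-1 - 6))/(3*(-1 - 6))*10 - 7 = -⅓*(1 - 162 - 24 - 12*4*9*(-7))/(-7)*10 - 7 = -⅓*(-⅐)*(1 - 162 - 24 + 3024)*10 - 7 = -⅓*(-⅐)*2839*10 - 7 = (2839/21)*10 - 7 = 28390/21 - 7 = 28243/21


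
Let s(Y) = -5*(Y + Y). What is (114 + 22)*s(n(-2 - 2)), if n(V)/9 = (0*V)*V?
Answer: 0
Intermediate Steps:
n(V) = 0 (n(V) = 9*((0*V)*V) = 9*(0*V) = 9*0 = 0)
s(Y) = -10*Y
(114 + 22)*s(n(-2 - 2)) = (114 + 22)*(-10*0) = 136*0 = 0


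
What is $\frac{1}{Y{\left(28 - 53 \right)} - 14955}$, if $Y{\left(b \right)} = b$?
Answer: $- \frac{1}{14980} \approx -6.6756 \cdot 10^{-5}$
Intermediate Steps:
$\frac{1}{Y{\left(28 - 53 \right)} - 14955} = \frac{1}{\left(28 - 53\right) - 14955} = \frac{1}{-25 - 14955} = \frac{1}{-14980} = - \frac{1}{14980}$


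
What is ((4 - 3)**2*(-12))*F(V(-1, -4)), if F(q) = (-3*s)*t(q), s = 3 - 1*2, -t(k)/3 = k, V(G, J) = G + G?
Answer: 216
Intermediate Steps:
V(G, J) = 2*G
t(k) = -3*k
s = 1 (s = 3 - 2 = 1)
F(q) = 9*q (F(q) = (-3*1)*(-3*q) = -(-9)*q = 9*q)
((4 - 3)**2*(-12))*F(V(-1, -4)) = ((4 - 3)**2*(-12))*(9*(2*(-1))) = (1**2*(-12))*(9*(-2)) = (1*(-12))*(-18) = -12*(-18) = 216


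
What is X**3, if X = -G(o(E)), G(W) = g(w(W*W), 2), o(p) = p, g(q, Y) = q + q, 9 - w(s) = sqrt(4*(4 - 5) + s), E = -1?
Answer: -5184 + 1920*I*sqrt(3) ≈ -5184.0 + 3325.5*I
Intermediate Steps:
w(s) = 9 - sqrt(-4 + s) (w(s) = 9 - sqrt(4*(4 - 5) + s) = 9 - sqrt(4*(-1) + s) = 9 - sqrt(-4 + s))
g(q, Y) = 2*q
G(W) = 18 - 2*sqrt(-4 + W**2) (G(W) = 2*(9 - sqrt(-4 + W*W)) = 2*(9 - sqrt(-4 + W**2)) = 18 - 2*sqrt(-4 + W**2))
X = -18 + 2*I*sqrt(3) (X = -(18 - 2*sqrt(-4 + (-1)**2)) = -(18 - 2*sqrt(-4 + 1)) = -(18 - 2*I*sqrt(3)) = -18 + 2*I*sqrt(3) ≈ -18.0 + 3.4641*I)
X**3 = (-18 + 2*I*sqrt(3))**3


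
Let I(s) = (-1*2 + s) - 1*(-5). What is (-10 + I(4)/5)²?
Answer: 1849/25 ≈ 73.960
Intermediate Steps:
I(s) = 3 + s (I(s) = (-2 + s) + 5 = 3 + s)
(-10 + I(4)/5)² = (-10 + (3 + 4)/5)² = (-10 + 7*(⅕))² = (-10 + 7/5)² = (-43/5)² = 1849/25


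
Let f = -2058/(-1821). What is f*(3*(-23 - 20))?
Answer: -88494/607 ≈ -145.79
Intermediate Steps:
f = 686/607 (f = -2058*(-1/1821) = 686/607 ≈ 1.1301)
f*(3*(-23 - 20)) = 686*(3*(-23 - 20))/607 = 686*(3*(-43))/607 = (686/607)*(-129) = -88494/607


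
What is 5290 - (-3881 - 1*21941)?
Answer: 31112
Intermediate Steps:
5290 - (-3881 - 1*21941) = 5290 - (-3881 - 21941) = 5290 - 1*(-25822) = 5290 + 25822 = 31112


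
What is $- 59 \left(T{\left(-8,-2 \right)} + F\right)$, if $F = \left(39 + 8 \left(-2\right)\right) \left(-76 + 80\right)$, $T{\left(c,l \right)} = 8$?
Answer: $-5900$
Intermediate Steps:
$F = 92$ ($F = \left(39 - 16\right) 4 = 23 \cdot 4 = 92$)
$- 59 \left(T{\left(-8,-2 \right)} + F\right) = - 59 \left(8 + 92\right) = \left(-59\right) 100 = -5900$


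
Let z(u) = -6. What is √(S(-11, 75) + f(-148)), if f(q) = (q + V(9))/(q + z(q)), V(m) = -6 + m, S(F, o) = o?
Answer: √1801030/154 ≈ 8.7144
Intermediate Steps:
f(q) = (3 + q)/(-6 + q) (f(q) = (q + (-6 + 9))/(q - 6) = (q + 3)/(-6 + q) = (3 + q)/(-6 + q))
√(S(-11, 75) + f(-148)) = √(75 + (3 - 148)/(-6 - 148)) = √(75 - 145/(-154)) = √(75 - 1/154*(-145)) = √(75 + 145/154) = √(11695/154) = √1801030/154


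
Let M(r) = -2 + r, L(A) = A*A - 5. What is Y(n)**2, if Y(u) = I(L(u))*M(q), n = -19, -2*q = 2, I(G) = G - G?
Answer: 0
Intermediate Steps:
L(A) = -5 + A**2 (L(A) = A**2 - 5 = -5 + A**2)
I(G) = 0
q = -1 (q = -1/2*2 = -1)
Y(u) = 0 (Y(u) = 0*(-2 - 1) = 0*(-3) = 0)
Y(n)**2 = 0**2 = 0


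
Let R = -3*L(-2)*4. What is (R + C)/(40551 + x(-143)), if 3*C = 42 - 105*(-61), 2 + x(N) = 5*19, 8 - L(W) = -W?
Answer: 2077/40644 ≈ 0.051102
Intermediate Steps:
L(W) = 8 + W (L(W) = 8 - (-1)*W = 8 + W)
R = -72 (R = -3*(8 - 2)*4 = -3*6*4 = -18*4 = -72)
x(N) = 93 (x(N) = -2 + 5*19 = -2 + 95 = 93)
C = 2149 (C = (42 - 105*(-61))/3 = (42 + 6405)/3 = (⅓)*6447 = 2149)
(R + C)/(40551 + x(-143)) = (-72 + 2149)/(40551 + 93) = 2077/40644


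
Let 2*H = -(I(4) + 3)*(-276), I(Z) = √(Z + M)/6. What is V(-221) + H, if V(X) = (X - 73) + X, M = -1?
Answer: -101 + 23*√3 ≈ -61.163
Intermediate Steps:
V(X) = -73 + 2*X (V(X) = (-73 + X) + X = -73 + 2*X)
I(Z) = √(-1 + Z)/6 (I(Z) = √(Z - 1)/6 = √(-1 + Z)*(⅙) = √(-1 + Z)/6)
H = 414 + 23*√3 (H = (-(√(-1 + 4)/6 + 3)*(-276))/2 = (-(√3/6 + 3)*(-276))/2 = (-(3 + √3/6)*(-276))/2 = ((-3 - √3/6)*(-276))/2 = (828 + 46*√3)/2 = 414 + 23*√3 ≈ 453.84)
V(-221) + H = (-73 + 2*(-221)) + (414 + 23*√3) = (-73 - 442) + (414 + 23*√3) = -515 + (414 + 23*√3) = -101 + 23*√3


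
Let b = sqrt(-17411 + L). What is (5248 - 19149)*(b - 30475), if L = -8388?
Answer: 423632975 - 13901*I*sqrt(25799) ≈ 4.2363e+8 - 2.2328e+6*I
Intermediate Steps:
b = I*sqrt(25799) (b = sqrt(-17411 - 8388) = sqrt(-25799) = I*sqrt(25799) ≈ 160.62*I)
(5248 - 19149)*(b - 30475) = (5248 - 19149)*(I*sqrt(25799) - 30475) = -13901*(-30475 + I*sqrt(25799)) = 423632975 - 13901*I*sqrt(25799)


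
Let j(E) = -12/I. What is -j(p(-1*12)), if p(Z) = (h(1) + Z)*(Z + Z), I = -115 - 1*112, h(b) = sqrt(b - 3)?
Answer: -12/227 ≈ -0.052863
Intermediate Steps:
h(b) = sqrt(-3 + b)
I = -227 (I = -115 - 112 = -227)
p(Z) = 2*Z*(Z + I*sqrt(2)) (p(Z) = (sqrt(-3 + 1) + Z)*(Z + Z) = (sqrt(-2) + Z)*(2*Z) = (I*sqrt(2) + Z)*(2*Z) = (Z + I*sqrt(2))*(2*Z) = 2*Z*(Z + I*sqrt(2)))
j(E) = 12/227 (j(E) = -12/(-227) = -12*(-1/227) = 12/227)
-j(p(-1*12)) = -1*12/227 = -12/227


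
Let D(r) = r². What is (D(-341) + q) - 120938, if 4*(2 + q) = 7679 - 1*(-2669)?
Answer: -2072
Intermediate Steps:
q = 2585 (q = -2 + (7679 - 1*(-2669))/4 = -2 + (7679 + 2669)/4 = -2 + (¼)*10348 = -2 + 2587 = 2585)
(D(-341) + q) - 120938 = ((-341)² + 2585) - 120938 = (116281 + 2585) - 120938 = 118866 - 120938 = -2072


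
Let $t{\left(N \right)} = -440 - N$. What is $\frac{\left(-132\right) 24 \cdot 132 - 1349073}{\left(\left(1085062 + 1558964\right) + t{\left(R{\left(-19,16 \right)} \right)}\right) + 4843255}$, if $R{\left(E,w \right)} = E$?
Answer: $- \frac{589083}{2495620} \approx -0.23605$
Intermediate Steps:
$\frac{\left(-132\right) 24 \cdot 132 - 1349073}{\left(\left(1085062 + 1558964\right) + t{\left(R{\left(-19,16 \right)} \right)}\right) + 4843255} = \frac{\left(-132\right) 24 \cdot 132 - 1349073}{\left(\left(1085062 + 1558964\right) - 421\right) + 4843255} = \frac{\left(-3168\right) 132 - 1349073}{\left(2644026 + \left(-440 + 19\right)\right) + 4843255} = \frac{-418176 - 1349073}{\left(2644026 - 421\right) + 4843255} = - \frac{1767249}{2643605 + 4843255} = - \frac{1767249}{7486860} = \left(-1767249\right) \frac{1}{7486860} = - \frac{589083}{2495620}$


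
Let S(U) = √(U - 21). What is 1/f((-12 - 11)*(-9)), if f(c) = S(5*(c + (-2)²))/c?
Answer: 207*√1034/1034 ≈ 6.4374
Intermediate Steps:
S(U) = √(-21 + U)
f(c) = √(-1 + 5*c)/c (f(c) = √(-21 + 5*(c + (-2)²))/c = √(-21 + 5*(c + 4))/c = √(-21 + 5*(4 + c))/c = √(-21 + (20 + 5*c))/c = √(-1 + 5*c)/c)
1/f((-12 - 11)*(-9)) = 1/(√(-1 + 5*((-12 - 11)*(-9)))/(((-12 - 11)*(-9)))) = 1/(√(-1 + 5*(-23*(-9)))/((-23*(-9)))) = 1/(√(-1 + 5*207)/207) = 1/(√(-1 + 1035)/207) = 1/(√1034/207) = 207*√1034/1034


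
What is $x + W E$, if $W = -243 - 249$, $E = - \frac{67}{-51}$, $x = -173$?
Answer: $- \frac{13929}{17} \approx -819.35$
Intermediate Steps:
$E = \frac{67}{51}$ ($E = \left(-67\right) \left(- \frac{1}{51}\right) = \frac{67}{51} \approx 1.3137$)
$W = -492$ ($W = -243 - 249 = -492$)
$x + W E = -173 - \frac{10988}{17} = - \frac{13929}{17}$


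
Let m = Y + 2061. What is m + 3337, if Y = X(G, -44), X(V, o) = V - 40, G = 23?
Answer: 5381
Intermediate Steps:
X(V, o) = -40 + V
Y = -17 (Y = -40 + 23 = -17)
m = 2044 (m = -17 + 2061 = 2044)
m + 3337 = 2044 + 3337 = 5381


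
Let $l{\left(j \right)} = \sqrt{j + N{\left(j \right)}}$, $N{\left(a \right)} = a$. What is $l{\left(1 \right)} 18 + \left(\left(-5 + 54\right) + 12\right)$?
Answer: $61 + 18 \sqrt{2} \approx 86.456$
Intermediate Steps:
$l{\left(j \right)} = \sqrt{2} \sqrt{j}$ ($l{\left(j \right)} = \sqrt{j + j} = \sqrt{2 j} = \sqrt{2} \sqrt{j}$)
$l{\left(1 \right)} 18 + \left(\left(-5 + 54\right) + 12\right) = \sqrt{2} \sqrt{1} \cdot 18 + \left(\left(-5 + 54\right) + 12\right) = \sqrt{2} \cdot 1 \cdot 18 + \left(49 + 12\right) = \sqrt{2} \cdot 18 + 61 = 18 \sqrt{2} + 61 = 61 + 18 \sqrt{2}$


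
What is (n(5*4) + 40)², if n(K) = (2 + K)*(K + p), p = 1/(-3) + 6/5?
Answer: 56040196/225 ≈ 2.4907e+5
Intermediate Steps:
p = 13/15 (p = 1*(-⅓) + 6*(⅕) = -⅓ + 6/5 = 13/15 ≈ 0.86667)
n(K) = (2 + K)*(13/15 + K) (n(K) = (2 + K)*(K + 13/15) = (2 + K)*(13/15 + K))
(n(5*4) + 40)² = ((26/15 + (5*4)² + 43*(5*4)/15) + 40)² = ((26/15 + 20² + (43/15)*20) + 40)² = ((26/15 + 400 + 172/3) + 40)² = (6886/15 + 40)² = (7486/15)² = 56040196/225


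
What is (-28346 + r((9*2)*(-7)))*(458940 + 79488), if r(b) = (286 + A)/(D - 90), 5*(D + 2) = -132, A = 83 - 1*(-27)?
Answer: -564770993721/37 ≈ -1.5264e+10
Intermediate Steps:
A = 110 (A = 83 + 27 = 110)
D = -142/5 (D = -2 + (1/5)*(-132) = -2 - 132/5 = -142/5 ≈ -28.400)
r(b) = -495/148 (r(b) = (286 + 110)/(-142/5 - 90) = 396/(-592/5) = 396*(-5/592) = -495/148)
(-28346 + r((9*2)*(-7)))*(458940 + 79488) = (-28346 - 495/148)*(458940 + 79488) = -4195703/148*538428 = -564770993721/37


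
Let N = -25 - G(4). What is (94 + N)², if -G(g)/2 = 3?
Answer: 5625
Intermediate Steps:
G(g) = -6 (G(g) = -2*3 = -6)
N = -19 (N = -25 - 1*(-6) = -25 + 6 = -19)
(94 + N)² = (94 - 19)² = 75² = 5625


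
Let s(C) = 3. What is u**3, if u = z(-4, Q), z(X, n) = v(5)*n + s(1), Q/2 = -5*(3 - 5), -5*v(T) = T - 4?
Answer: -1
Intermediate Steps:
v(T) = 4/5 - T/5 (v(T) = -(T - 4)/5 = -(-4 + T)/5 = 4/5 - T/5)
Q = 20 (Q = 2*(-5*(3 - 5)) = 2*(-5*(-2)) = 2*10 = 20)
z(X, n) = 3 - n/5 (z(X, n) = (4/5 - 1/5*5)*n + 3 = (4/5 - 1)*n + 3 = -n/5 + 3 = 3 - n/5)
u = -1 (u = 3 - 1/5*20 = 3 - 4 = -1)
u**3 = (-1)**3 = -1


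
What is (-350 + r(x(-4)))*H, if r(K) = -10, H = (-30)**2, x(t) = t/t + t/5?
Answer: -324000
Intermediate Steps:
x(t) = 1 + t/5 (x(t) = 1 + t*(1/5) = 1 + t/5)
H = 900
(-350 + r(x(-4)))*H = (-350 - 10)*900 = -360*900 = -324000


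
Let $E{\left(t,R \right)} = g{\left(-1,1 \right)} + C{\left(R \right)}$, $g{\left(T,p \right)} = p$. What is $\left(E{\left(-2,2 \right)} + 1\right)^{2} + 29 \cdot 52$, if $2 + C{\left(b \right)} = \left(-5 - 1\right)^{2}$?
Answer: $2804$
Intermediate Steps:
$C{\left(b \right)} = 34$ ($C{\left(b \right)} = -2 + \left(-5 - 1\right)^{2} = -2 + \left(-6\right)^{2} = -2 + 36 = 34$)
$E{\left(t,R \right)} = 35$ ($E{\left(t,R \right)} = 1 + 34 = 35$)
$\left(E{\left(-2,2 \right)} + 1\right)^{2} + 29 \cdot 52 = \left(35 + 1\right)^{2} + 29 \cdot 52 = 36^{2} + 1508 = 1296 + 1508 = 2804$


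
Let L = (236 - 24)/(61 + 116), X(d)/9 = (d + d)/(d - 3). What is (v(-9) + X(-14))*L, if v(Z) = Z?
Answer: 6996/1003 ≈ 6.9751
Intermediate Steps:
X(d) = 18*d/(-3 + d) (X(d) = 9*((d + d)/(d - 3)) = 9*((2*d)/(-3 + d)) = 9*(2*d/(-3 + d)) = 18*d/(-3 + d))
L = 212/177 ≈ 1.1977
(v(-9) + X(-14))*L = (-9 + 18*(-14)/(-3 - 14))*(212/177) = (-9 + 18*(-14)/(-17))*(212/177) = (-9 + 18*(-14)*(-1/17))*(212/177) = (-9 + 252/17)*(212/177) = (99/17)*(212/177) = 6996/1003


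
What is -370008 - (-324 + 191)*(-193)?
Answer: -395677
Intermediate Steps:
-370008 - (-324 + 191)*(-193) = -370008 - (-133)*(-193) = -370008 - 1*25669 = -370008 - 25669 = -395677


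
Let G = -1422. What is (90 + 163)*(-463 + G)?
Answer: -476905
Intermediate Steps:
(90 + 163)*(-463 + G) = (90 + 163)*(-463 - 1422) = 253*(-1885) = -476905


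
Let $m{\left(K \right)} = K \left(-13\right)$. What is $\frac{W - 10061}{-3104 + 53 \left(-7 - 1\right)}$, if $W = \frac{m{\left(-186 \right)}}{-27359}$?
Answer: $\frac{275261317}{96522552} \approx 2.8518$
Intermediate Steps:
$m{\left(K \right)} = - 13 K$
$W = - \frac{2418}{27359}$ ($W = \frac{\left(-13\right) \left(-186\right)}{-27359} = 2418 \left(- \frac{1}{27359}\right) = - \frac{2418}{27359} \approx -0.08838$)
$\frac{W - 10061}{-3104 + 53 \left(-7 - 1\right)} = \frac{- \frac{2418}{27359} - 10061}{-3104 + 53 \left(-7 - 1\right)} = - \frac{275261317}{27359 \left(-3104 + 53 \left(-8\right)\right)} = - \frac{275261317}{27359 \left(-3104 - 424\right)} = - \frac{275261317}{27359 \left(-3528\right)} = \left(- \frac{275261317}{27359}\right) \left(- \frac{1}{3528}\right) = \frac{275261317}{96522552}$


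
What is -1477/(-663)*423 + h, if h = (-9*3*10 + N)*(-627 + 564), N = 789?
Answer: -7017780/221 ≈ -31755.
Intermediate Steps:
h = -32697 (h = (-9*3*10 + 789)*(-627 + 564) = (-27*10 + 789)*(-63) = (-270 + 789)*(-63) = 519*(-63) = -32697)
-1477/(-663)*423 + h = -1477/(-663)*423 - 32697 = -1477*(-1/663)*423 - 32697 = (1477/663)*423 - 32697 = 208257/221 - 32697 = -7017780/221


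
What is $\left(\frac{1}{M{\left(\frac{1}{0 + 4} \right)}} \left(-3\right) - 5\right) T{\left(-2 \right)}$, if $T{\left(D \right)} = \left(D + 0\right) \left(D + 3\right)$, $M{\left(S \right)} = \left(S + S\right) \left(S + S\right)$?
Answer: $34$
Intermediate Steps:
$M{\left(S \right)} = 4 S^{2}$ ($M{\left(S \right)} = 2 S 2 S = 4 S^{2}$)
$T{\left(D \right)} = D \left(3 + D\right)$
$\left(\frac{1}{M{\left(\frac{1}{0 + 4} \right)}} \left(-3\right) - 5\right) T{\left(-2 \right)} = \left(\frac{1}{4 \left(\frac{1}{0 + 4}\right)^{2}} \left(-3\right) - 5\right) \left(- 2 \left(3 - 2\right)\right) = \left(\frac{1}{4 \left(\frac{1}{4}\right)^{2}} \left(-3\right) - 5\right) \left(\left(-2\right) 1\right) = \left(\frac{1}{4 \left(\frac{1}{4}\right)^{2}} \left(-3\right) - 5\right) \left(-2\right) = \left(\frac{1}{4 \cdot \frac{1}{16}} \left(-3\right) - 5\right) \left(-2\right) = \left(\frac{1}{\frac{1}{4}} \left(-3\right) - 5\right) \left(-2\right) = \left(4 \left(-3\right) - 5\right) \left(-2\right) = \left(-12 - 5\right) \left(-2\right) = \left(-17\right) \left(-2\right) = 34$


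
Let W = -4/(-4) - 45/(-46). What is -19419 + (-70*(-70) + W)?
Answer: -667783/46 ≈ -14517.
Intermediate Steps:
W = 91/46 (W = -4*(-¼) - 45*(-1/46) = 1 + 45/46 = 91/46 ≈ 1.9783)
-19419 + (-70*(-70) + W) = -19419 + (-70*(-70) + 91/46) = -19419 + (4900 + 91/46) = -19419 + 225491/46 = -667783/46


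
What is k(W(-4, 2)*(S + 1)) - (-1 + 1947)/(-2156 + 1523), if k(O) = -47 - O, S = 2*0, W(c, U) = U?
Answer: -29071/633 ≈ -45.926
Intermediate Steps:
S = 0
k(W(-4, 2)*(S + 1)) - (-1 + 1947)/(-2156 + 1523) = (-47 - 2*(0 + 1)) - (-1 + 1947)/(-2156 + 1523) = (-47 - 2) - 1946/(-633) = (-47 - 1*2) - 1946*(-1)/633 = (-47 - 2) - 1*(-1946/633) = -49 + 1946/633 = -29071/633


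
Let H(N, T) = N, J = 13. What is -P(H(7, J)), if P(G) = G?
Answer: -7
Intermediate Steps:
-P(H(7, J)) = -1*7 = -7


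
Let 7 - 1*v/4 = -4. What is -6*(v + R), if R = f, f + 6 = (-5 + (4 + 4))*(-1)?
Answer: -210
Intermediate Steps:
v = 44 (v = 28 - 4*(-4) = 28 + 16 = 44)
f = -9 (f = -6 + (-5 + (4 + 4))*(-1) = -6 + (-5 + 8)*(-1) = -6 + 3*(-1) = -6 - 3 = -9)
R = -9
-6*(v + R) = -6*(44 - 9) = -6*35 = -210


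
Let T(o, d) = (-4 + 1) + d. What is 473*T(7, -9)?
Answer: -5676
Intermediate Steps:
T(o, d) = -3 + d
473*T(7, -9) = 473*(-3 - 9) = 473*(-12) = -5676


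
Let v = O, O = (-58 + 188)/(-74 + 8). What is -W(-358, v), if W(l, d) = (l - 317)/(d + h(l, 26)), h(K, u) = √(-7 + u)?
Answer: 1447875/16466 + 735075*√19/16466 ≈ 282.52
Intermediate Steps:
O = -65/33 (O = 130/(-66) = 130*(-1/66) = -65/33 ≈ -1.9697)
v = -65/33 ≈ -1.9697
W(l, d) = (-317 + l)/(d + √19) (W(l, d) = (l - 317)/(d + √(-7 + 26)) = (-317 + l)/(d + √19))
-W(-358, v) = -(-317 - 358)/(-65/33 + √19) = -(-675)/(-65/33 + √19) = 675/(-65/33 + √19)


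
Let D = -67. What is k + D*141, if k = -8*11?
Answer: -9535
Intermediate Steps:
k = -88
k + D*141 = -88 - 67*141 = -88 - 9447 = -9535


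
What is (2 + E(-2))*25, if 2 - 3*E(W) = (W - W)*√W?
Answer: 200/3 ≈ 66.667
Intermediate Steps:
E(W) = ⅔ (E(W) = ⅔ - (W - W)*√W/3 = ⅔ - 0*√W = ⅔ - ⅓*0 = ⅔ + 0 = ⅔)
(2 + E(-2))*25 = (2 + ⅔)*25 = (8/3)*25 = 200/3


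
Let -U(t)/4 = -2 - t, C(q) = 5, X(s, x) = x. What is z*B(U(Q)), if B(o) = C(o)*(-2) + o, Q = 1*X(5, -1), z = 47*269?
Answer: -75858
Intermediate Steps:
z = 12643
Q = -1 (Q = 1*(-1) = -1)
U(t) = 8 + 4*t (U(t) = -4*(-2 - t) = 8 + 4*t)
B(o) = -10 + o (B(o) = 5*(-2) + o = -10 + o)
z*B(U(Q)) = 12643*(-10 + (8 + 4*(-1))) = 12643*(-10 + (8 - 4)) = 12643*(-10 + 4) = 12643*(-6) = -75858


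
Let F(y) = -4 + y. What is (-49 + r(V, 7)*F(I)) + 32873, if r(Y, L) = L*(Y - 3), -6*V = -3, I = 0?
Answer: 32894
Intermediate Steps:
V = ½ (V = -⅙*(-3) = ½ ≈ 0.50000)
r(Y, L) = L*(-3 + Y)
(-49 + r(V, 7)*F(I)) + 32873 = (-49 + (7*(-3 + ½))*(-4 + 0)) + 32873 = (-49 + (7*(-5/2))*(-4)) + 32873 = (-49 - 35/2*(-4)) + 32873 = (-49 + 70) + 32873 = 21 + 32873 = 32894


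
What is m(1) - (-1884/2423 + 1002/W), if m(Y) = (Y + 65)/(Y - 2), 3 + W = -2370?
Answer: -124195612/1916593 ≈ -64.800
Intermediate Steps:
W = -2373 (W = -3 - 2370 = -2373)
m(Y) = (65 + Y)/(-2 + Y)
m(1) - (-1884/2423 + 1002/W) = (65 + 1)/(-2 + 1) - (-1884/2423 + 1002/(-2373)) = 66/(-1) - (-1884*1/2423 + 1002*(-1/2373)) = -1*66 - (-1884/2423 - 334/791) = -66 - 1*(-2299526/1916593) = -66 + 2299526/1916593 = -124195612/1916593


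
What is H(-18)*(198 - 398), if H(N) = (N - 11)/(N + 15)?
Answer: -5800/3 ≈ -1933.3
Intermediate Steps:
H(N) = (-11 + N)/(15 + N)
H(-18)*(198 - 398) = ((-11 - 18)/(15 - 18))*(198 - 398) = (-29/(-3))*(-200) = -1/3*(-29)*(-200) = (29/3)*(-200) = -5800/3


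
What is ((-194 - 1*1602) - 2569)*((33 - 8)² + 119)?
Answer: -3247560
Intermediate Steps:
((-194 - 1*1602) - 2569)*((33 - 8)² + 119) = ((-194 - 1602) - 2569)*(25² + 119) = (-1796 - 2569)*(625 + 119) = -4365*744 = -3247560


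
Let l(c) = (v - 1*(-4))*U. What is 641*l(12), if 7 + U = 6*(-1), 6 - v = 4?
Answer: -49998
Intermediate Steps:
v = 2 (v = 6 - 1*4 = 6 - 4 = 2)
U = -13 (U = -7 + 6*(-1) = -7 - 6 = -13)
l(c) = -78 (l(c) = (2 - 1*(-4))*(-13) = (2 + 4)*(-13) = 6*(-13) = -78)
641*l(12) = 641*(-78) = -49998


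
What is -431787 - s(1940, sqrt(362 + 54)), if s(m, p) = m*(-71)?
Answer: -294047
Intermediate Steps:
s(m, p) = -71*m
-431787 - s(1940, sqrt(362 + 54)) = -431787 - (-71)*1940 = -431787 - 1*(-137740) = -431787 + 137740 = -294047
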